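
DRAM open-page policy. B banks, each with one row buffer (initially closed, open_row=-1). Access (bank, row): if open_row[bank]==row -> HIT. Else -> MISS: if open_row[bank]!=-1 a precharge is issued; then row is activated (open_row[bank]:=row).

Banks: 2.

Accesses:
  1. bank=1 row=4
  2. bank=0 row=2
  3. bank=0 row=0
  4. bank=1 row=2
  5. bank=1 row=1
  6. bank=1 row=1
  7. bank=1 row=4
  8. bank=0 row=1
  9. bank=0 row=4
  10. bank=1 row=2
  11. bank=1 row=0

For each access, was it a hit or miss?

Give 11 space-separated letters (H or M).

Acc 1: bank1 row4 -> MISS (open row4); precharges=0
Acc 2: bank0 row2 -> MISS (open row2); precharges=0
Acc 3: bank0 row0 -> MISS (open row0); precharges=1
Acc 4: bank1 row2 -> MISS (open row2); precharges=2
Acc 5: bank1 row1 -> MISS (open row1); precharges=3
Acc 6: bank1 row1 -> HIT
Acc 7: bank1 row4 -> MISS (open row4); precharges=4
Acc 8: bank0 row1 -> MISS (open row1); precharges=5
Acc 9: bank0 row4 -> MISS (open row4); precharges=6
Acc 10: bank1 row2 -> MISS (open row2); precharges=7
Acc 11: bank1 row0 -> MISS (open row0); precharges=8

Answer: M M M M M H M M M M M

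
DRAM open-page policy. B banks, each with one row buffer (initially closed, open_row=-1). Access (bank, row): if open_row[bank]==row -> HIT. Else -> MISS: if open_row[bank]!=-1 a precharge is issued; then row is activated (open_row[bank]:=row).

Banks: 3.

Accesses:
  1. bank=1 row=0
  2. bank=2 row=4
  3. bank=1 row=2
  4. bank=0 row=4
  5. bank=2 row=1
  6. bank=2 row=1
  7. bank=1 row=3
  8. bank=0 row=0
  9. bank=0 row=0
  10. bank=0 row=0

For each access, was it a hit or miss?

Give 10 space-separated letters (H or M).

Acc 1: bank1 row0 -> MISS (open row0); precharges=0
Acc 2: bank2 row4 -> MISS (open row4); precharges=0
Acc 3: bank1 row2 -> MISS (open row2); precharges=1
Acc 4: bank0 row4 -> MISS (open row4); precharges=1
Acc 5: bank2 row1 -> MISS (open row1); precharges=2
Acc 6: bank2 row1 -> HIT
Acc 7: bank1 row3 -> MISS (open row3); precharges=3
Acc 8: bank0 row0 -> MISS (open row0); precharges=4
Acc 9: bank0 row0 -> HIT
Acc 10: bank0 row0 -> HIT

Answer: M M M M M H M M H H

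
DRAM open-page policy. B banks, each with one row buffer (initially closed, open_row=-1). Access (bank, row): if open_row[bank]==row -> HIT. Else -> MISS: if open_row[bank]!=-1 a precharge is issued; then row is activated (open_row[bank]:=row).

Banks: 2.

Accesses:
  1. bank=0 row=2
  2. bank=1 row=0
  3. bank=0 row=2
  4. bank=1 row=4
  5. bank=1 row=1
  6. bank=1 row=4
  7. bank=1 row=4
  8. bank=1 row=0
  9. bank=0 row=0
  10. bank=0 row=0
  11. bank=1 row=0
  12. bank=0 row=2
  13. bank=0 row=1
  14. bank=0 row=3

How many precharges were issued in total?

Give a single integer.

Acc 1: bank0 row2 -> MISS (open row2); precharges=0
Acc 2: bank1 row0 -> MISS (open row0); precharges=0
Acc 3: bank0 row2 -> HIT
Acc 4: bank1 row4 -> MISS (open row4); precharges=1
Acc 5: bank1 row1 -> MISS (open row1); precharges=2
Acc 6: bank1 row4 -> MISS (open row4); precharges=3
Acc 7: bank1 row4 -> HIT
Acc 8: bank1 row0 -> MISS (open row0); precharges=4
Acc 9: bank0 row0 -> MISS (open row0); precharges=5
Acc 10: bank0 row0 -> HIT
Acc 11: bank1 row0 -> HIT
Acc 12: bank0 row2 -> MISS (open row2); precharges=6
Acc 13: bank0 row1 -> MISS (open row1); precharges=7
Acc 14: bank0 row3 -> MISS (open row3); precharges=8

Answer: 8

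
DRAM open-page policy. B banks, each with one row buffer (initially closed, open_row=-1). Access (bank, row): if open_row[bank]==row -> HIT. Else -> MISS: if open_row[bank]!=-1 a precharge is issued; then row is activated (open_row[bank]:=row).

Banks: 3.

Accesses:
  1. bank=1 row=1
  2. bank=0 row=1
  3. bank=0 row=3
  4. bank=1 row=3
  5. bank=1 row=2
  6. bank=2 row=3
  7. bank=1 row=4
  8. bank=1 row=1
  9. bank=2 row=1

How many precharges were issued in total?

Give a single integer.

Answer: 6

Derivation:
Acc 1: bank1 row1 -> MISS (open row1); precharges=0
Acc 2: bank0 row1 -> MISS (open row1); precharges=0
Acc 3: bank0 row3 -> MISS (open row3); precharges=1
Acc 4: bank1 row3 -> MISS (open row3); precharges=2
Acc 5: bank1 row2 -> MISS (open row2); precharges=3
Acc 6: bank2 row3 -> MISS (open row3); precharges=3
Acc 7: bank1 row4 -> MISS (open row4); precharges=4
Acc 8: bank1 row1 -> MISS (open row1); precharges=5
Acc 9: bank2 row1 -> MISS (open row1); precharges=6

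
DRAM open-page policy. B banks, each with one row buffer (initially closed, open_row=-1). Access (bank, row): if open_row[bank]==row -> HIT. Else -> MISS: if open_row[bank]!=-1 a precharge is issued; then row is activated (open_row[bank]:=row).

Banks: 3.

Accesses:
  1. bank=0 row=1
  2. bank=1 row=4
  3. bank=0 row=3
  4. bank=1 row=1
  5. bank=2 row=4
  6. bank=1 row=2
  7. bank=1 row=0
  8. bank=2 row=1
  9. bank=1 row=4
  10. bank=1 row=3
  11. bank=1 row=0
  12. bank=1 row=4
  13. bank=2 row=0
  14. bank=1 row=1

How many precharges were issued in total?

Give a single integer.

Acc 1: bank0 row1 -> MISS (open row1); precharges=0
Acc 2: bank1 row4 -> MISS (open row4); precharges=0
Acc 3: bank0 row3 -> MISS (open row3); precharges=1
Acc 4: bank1 row1 -> MISS (open row1); precharges=2
Acc 5: bank2 row4 -> MISS (open row4); precharges=2
Acc 6: bank1 row2 -> MISS (open row2); precharges=3
Acc 7: bank1 row0 -> MISS (open row0); precharges=4
Acc 8: bank2 row1 -> MISS (open row1); precharges=5
Acc 9: bank1 row4 -> MISS (open row4); precharges=6
Acc 10: bank1 row3 -> MISS (open row3); precharges=7
Acc 11: bank1 row0 -> MISS (open row0); precharges=8
Acc 12: bank1 row4 -> MISS (open row4); precharges=9
Acc 13: bank2 row0 -> MISS (open row0); precharges=10
Acc 14: bank1 row1 -> MISS (open row1); precharges=11

Answer: 11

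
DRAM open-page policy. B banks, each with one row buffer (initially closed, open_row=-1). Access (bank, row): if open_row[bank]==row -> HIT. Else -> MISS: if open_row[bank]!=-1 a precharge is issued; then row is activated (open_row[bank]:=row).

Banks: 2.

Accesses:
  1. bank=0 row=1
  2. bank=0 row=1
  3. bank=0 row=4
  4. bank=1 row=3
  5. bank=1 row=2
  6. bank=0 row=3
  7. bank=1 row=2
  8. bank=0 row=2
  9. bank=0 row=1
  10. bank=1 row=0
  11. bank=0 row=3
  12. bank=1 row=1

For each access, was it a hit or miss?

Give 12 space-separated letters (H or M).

Acc 1: bank0 row1 -> MISS (open row1); precharges=0
Acc 2: bank0 row1 -> HIT
Acc 3: bank0 row4 -> MISS (open row4); precharges=1
Acc 4: bank1 row3 -> MISS (open row3); precharges=1
Acc 5: bank1 row2 -> MISS (open row2); precharges=2
Acc 6: bank0 row3 -> MISS (open row3); precharges=3
Acc 7: bank1 row2 -> HIT
Acc 8: bank0 row2 -> MISS (open row2); precharges=4
Acc 9: bank0 row1 -> MISS (open row1); precharges=5
Acc 10: bank1 row0 -> MISS (open row0); precharges=6
Acc 11: bank0 row3 -> MISS (open row3); precharges=7
Acc 12: bank1 row1 -> MISS (open row1); precharges=8

Answer: M H M M M M H M M M M M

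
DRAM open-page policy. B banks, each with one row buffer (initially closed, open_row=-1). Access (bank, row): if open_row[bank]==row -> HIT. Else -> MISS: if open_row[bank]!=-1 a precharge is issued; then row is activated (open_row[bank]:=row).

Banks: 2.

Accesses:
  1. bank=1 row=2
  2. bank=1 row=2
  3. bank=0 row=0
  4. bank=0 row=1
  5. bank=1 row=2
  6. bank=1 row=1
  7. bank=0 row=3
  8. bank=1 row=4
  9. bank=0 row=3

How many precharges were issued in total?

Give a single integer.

Acc 1: bank1 row2 -> MISS (open row2); precharges=0
Acc 2: bank1 row2 -> HIT
Acc 3: bank0 row0 -> MISS (open row0); precharges=0
Acc 4: bank0 row1 -> MISS (open row1); precharges=1
Acc 5: bank1 row2 -> HIT
Acc 6: bank1 row1 -> MISS (open row1); precharges=2
Acc 7: bank0 row3 -> MISS (open row3); precharges=3
Acc 8: bank1 row4 -> MISS (open row4); precharges=4
Acc 9: bank0 row3 -> HIT

Answer: 4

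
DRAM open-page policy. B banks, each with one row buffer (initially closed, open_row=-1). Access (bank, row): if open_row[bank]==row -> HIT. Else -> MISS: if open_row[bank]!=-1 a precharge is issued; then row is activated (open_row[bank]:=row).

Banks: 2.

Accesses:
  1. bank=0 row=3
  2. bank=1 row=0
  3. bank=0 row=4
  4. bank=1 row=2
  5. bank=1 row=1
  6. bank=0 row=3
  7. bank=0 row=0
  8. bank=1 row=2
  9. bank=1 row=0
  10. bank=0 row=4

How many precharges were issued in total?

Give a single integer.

Acc 1: bank0 row3 -> MISS (open row3); precharges=0
Acc 2: bank1 row0 -> MISS (open row0); precharges=0
Acc 3: bank0 row4 -> MISS (open row4); precharges=1
Acc 4: bank1 row2 -> MISS (open row2); precharges=2
Acc 5: bank1 row1 -> MISS (open row1); precharges=3
Acc 6: bank0 row3 -> MISS (open row3); precharges=4
Acc 7: bank0 row0 -> MISS (open row0); precharges=5
Acc 8: bank1 row2 -> MISS (open row2); precharges=6
Acc 9: bank1 row0 -> MISS (open row0); precharges=7
Acc 10: bank0 row4 -> MISS (open row4); precharges=8

Answer: 8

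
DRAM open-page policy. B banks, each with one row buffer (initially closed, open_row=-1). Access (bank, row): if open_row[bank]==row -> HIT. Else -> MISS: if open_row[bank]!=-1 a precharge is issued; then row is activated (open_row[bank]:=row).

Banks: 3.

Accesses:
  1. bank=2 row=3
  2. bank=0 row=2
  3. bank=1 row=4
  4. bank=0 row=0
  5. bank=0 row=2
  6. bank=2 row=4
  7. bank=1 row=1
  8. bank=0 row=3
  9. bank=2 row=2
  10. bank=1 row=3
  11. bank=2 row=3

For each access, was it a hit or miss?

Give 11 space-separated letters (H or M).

Answer: M M M M M M M M M M M

Derivation:
Acc 1: bank2 row3 -> MISS (open row3); precharges=0
Acc 2: bank0 row2 -> MISS (open row2); precharges=0
Acc 3: bank1 row4 -> MISS (open row4); precharges=0
Acc 4: bank0 row0 -> MISS (open row0); precharges=1
Acc 5: bank0 row2 -> MISS (open row2); precharges=2
Acc 6: bank2 row4 -> MISS (open row4); precharges=3
Acc 7: bank1 row1 -> MISS (open row1); precharges=4
Acc 8: bank0 row3 -> MISS (open row3); precharges=5
Acc 9: bank2 row2 -> MISS (open row2); precharges=6
Acc 10: bank1 row3 -> MISS (open row3); precharges=7
Acc 11: bank2 row3 -> MISS (open row3); precharges=8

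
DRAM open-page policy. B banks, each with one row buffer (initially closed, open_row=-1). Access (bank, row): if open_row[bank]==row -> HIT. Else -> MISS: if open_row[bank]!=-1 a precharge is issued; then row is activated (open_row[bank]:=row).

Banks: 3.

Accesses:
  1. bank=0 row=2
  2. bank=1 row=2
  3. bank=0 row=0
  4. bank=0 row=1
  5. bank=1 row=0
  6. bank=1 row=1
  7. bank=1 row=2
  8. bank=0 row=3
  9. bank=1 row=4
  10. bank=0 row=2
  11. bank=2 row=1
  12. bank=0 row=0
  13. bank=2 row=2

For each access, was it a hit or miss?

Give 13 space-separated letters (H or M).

Answer: M M M M M M M M M M M M M

Derivation:
Acc 1: bank0 row2 -> MISS (open row2); precharges=0
Acc 2: bank1 row2 -> MISS (open row2); precharges=0
Acc 3: bank0 row0 -> MISS (open row0); precharges=1
Acc 4: bank0 row1 -> MISS (open row1); precharges=2
Acc 5: bank1 row0 -> MISS (open row0); precharges=3
Acc 6: bank1 row1 -> MISS (open row1); precharges=4
Acc 7: bank1 row2 -> MISS (open row2); precharges=5
Acc 8: bank0 row3 -> MISS (open row3); precharges=6
Acc 9: bank1 row4 -> MISS (open row4); precharges=7
Acc 10: bank0 row2 -> MISS (open row2); precharges=8
Acc 11: bank2 row1 -> MISS (open row1); precharges=8
Acc 12: bank0 row0 -> MISS (open row0); precharges=9
Acc 13: bank2 row2 -> MISS (open row2); precharges=10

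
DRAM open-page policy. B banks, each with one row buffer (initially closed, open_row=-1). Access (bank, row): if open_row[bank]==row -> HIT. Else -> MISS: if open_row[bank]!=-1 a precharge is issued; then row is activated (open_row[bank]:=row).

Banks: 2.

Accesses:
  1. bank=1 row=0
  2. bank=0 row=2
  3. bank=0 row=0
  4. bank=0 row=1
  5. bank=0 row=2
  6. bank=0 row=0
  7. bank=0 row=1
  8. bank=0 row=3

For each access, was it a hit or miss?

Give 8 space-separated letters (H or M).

Acc 1: bank1 row0 -> MISS (open row0); precharges=0
Acc 2: bank0 row2 -> MISS (open row2); precharges=0
Acc 3: bank0 row0 -> MISS (open row0); precharges=1
Acc 4: bank0 row1 -> MISS (open row1); precharges=2
Acc 5: bank0 row2 -> MISS (open row2); precharges=3
Acc 6: bank0 row0 -> MISS (open row0); precharges=4
Acc 7: bank0 row1 -> MISS (open row1); precharges=5
Acc 8: bank0 row3 -> MISS (open row3); precharges=6

Answer: M M M M M M M M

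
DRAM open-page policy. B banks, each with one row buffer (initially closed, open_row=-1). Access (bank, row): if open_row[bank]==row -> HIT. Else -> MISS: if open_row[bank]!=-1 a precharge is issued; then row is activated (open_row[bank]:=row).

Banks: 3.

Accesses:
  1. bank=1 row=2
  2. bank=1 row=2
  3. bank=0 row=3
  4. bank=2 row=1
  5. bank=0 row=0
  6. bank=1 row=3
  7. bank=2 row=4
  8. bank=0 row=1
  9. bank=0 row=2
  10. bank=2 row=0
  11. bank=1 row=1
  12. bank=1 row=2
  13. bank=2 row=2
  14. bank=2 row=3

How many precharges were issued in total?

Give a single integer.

Answer: 10

Derivation:
Acc 1: bank1 row2 -> MISS (open row2); precharges=0
Acc 2: bank1 row2 -> HIT
Acc 3: bank0 row3 -> MISS (open row3); precharges=0
Acc 4: bank2 row1 -> MISS (open row1); precharges=0
Acc 5: bank0 row0 -> MISS (open row0); precharges=1
Acc 6: bank1 row3 -> MISS (open row3); precharges=2
Acc 7: bank2 row4 -> MISS (open row4); precharges=3
Acc 8: bank0 row1 -> MISS (open row1); precharges=4
Acc 9: bank0 row2 -> MISS (open row2); precharges=5
Acc 10: bank2 row0 -> MISS (open row0); precharges=6
Acc 11: bank1 row1 -> MISS (open row1); precharges=7
Acc 12: bank1 row2 -> MISS (open row2); precharges=8
Acc 13: bank2 row2 -> MISS (open row2); precharges=9
Acc 14: bank2 row3 -> MISS (open row3); precharges=10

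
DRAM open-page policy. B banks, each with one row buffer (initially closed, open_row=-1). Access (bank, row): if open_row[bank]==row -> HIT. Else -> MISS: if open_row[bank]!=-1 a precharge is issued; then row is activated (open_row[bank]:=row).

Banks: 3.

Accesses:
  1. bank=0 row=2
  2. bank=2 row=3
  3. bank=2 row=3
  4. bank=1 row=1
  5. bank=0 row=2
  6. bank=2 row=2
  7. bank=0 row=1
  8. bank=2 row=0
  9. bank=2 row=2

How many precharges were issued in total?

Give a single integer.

Acc 1: bank0 row2 -> MISS (open row2); precharges=0
Acc 2: bank2 row3 -> MISS (open row3); precharges=0
Acc 3: bank2 row3 -> HIT
Acc 4: bank1 row1 -> MISS (open row1); precharges=0
Acc 5: bank0 row2 -> HIT
Acc 6: bank2 row2 -> MISS (open row2); precharges=1
Acc 7: bank0 row1 -> MISS (open row1); precharges=2
Acc 8: bank2 row0 -> MISS (open row0); precharges=3
Acc 9: bank2 row2 -> MISS (open row2); precharges=4

Answer: 4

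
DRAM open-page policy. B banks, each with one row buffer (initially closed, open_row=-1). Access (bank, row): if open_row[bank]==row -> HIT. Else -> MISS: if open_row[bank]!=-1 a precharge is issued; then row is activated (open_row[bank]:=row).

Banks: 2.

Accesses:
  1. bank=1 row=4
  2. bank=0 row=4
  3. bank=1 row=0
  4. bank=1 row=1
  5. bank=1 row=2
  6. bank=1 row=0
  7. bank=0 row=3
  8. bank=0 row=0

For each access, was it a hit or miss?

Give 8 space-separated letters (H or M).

Answer: M M M M M M M M

Derivation:
Acc 1: bank1 row4 -> MISS (open row4); precharges=0
Acc 2: bank0 row4 -> MISS (open row4); precharges=0
Acc 3: bank1 row0 -> MISS (open row0); precharges=1
Acc 4: bank1 row1 -> MISS (open row1); precharges=2
Acc 5: bank1 row2 -> MISS (open row2); precharges=3
Acc 6: bank1 row0 -> MISS (open row0); precharges=4
Acc 7: bank0 row3 -> MISS (open row3); precharges=5
Acc 8: bank0 row0 -> MISS (open row0); precharges=6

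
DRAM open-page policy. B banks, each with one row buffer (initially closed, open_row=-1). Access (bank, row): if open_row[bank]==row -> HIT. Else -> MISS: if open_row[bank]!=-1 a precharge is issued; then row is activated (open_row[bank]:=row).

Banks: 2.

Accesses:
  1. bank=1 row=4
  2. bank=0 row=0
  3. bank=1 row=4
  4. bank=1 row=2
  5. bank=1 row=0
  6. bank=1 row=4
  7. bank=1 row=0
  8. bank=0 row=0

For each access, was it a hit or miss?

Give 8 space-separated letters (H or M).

Acc 1: bank1 row4 -> MISS (open row4); precharges=0
Acc 2: bank0 row0 -> MISS (open row0); precharges=0
Acc 3: bank1 row4 -> HIT
Acc 4: bank1 row2 -> MISS (open row2); precharges=1
Acc 5: bank1 row0 -> MISS (open row0); precharges=2
Acc 6: bank1 row4 -> MISS (open row4); precharges=3
Acc 7: bank1 row0 -> MISS (open row0); precharges=4
Acc 8: bank0 row0 -> HIT

Answer: M M H M M M M H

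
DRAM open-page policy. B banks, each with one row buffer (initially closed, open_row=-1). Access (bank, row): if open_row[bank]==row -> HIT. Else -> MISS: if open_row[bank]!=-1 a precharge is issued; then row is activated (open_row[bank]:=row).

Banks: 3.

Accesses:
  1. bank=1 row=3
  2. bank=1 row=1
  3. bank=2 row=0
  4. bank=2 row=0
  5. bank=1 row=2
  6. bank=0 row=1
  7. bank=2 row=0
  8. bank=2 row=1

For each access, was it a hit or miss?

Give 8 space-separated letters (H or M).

Answer: M M M H M M H M

Derivation:
Acc 1: bank1 row3 -> MISS (open row3); precharges=0
Acc 2: bank1 row1 -> MISS (open row1); precharges=1
Acc 3: bank2 row0 -> MISS (open row0); precharges=1
Acc 4: bank2 row0 -> HIT
Acc 5: bank1 row2 -> MISS (open row2); precharges=2
Acc 6: bank0 row1 -> MISS (open row1); precharges=2
Acc 7: bank2 row0 -> HIT
Acc 8: bank2 row1 -> MISS (open row1); precharges=3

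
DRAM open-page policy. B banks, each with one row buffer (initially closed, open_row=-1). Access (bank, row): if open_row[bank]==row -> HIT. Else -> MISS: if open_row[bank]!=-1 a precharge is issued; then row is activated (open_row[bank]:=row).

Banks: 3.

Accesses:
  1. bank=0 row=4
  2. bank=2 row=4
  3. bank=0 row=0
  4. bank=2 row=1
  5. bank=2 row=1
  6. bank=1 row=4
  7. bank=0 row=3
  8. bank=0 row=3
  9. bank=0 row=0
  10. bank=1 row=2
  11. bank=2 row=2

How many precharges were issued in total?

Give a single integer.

Answer: 6

Derivation:
Acc 1: bank0 row4 -> MISS (open row4); precharges=0
Acc 2: bank2 row4 -> MISS (open row4); precharges=0
Acc 3: bank0 row0 -> MISS (open row0); precharges=1
Acc 4: bank2 row1 -> MISS (open row1); precharges=2
Acc 5: bank2 row1 -> HIT
Acc 6: bank1 row4 -> MISS (open row4); precharges=2
Acc 7: bank0 row3 -> MISS (open row3); precharges=3
Acc 8: bank0 row3 -> HIT
Acc 9: bank0 row0 -> MISS (open row0); precharges=4
Acc 10: bank1 row2 -> MISS (open row2); precharges=5
Acc 11: bank2 row2 -> MISS (open row2); precharges=6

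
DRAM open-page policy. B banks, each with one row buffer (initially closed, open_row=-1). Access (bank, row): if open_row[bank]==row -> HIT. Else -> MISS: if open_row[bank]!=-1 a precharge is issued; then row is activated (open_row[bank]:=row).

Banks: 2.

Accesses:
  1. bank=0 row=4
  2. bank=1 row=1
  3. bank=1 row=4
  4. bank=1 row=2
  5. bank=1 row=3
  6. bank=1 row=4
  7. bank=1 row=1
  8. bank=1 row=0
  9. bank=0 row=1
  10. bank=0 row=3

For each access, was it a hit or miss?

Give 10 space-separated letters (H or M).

Acc 1: bank0 row4 -> MISS (open row4); precharges=0
Acc 2: bank1 row1 -> MISS (open row1); precharges=0
Acc 3: bank1 row4 -> MISS (open row4); precharges=1
Acc 4: bank1 row2 -> MISS (open row2); precharges=2
Acc 5: bank1 row3 -> MISS (open row3); precharges=3
Acc 6: bank1 row4 -> MISS (open row4); precharges=4
Acc 7: bank1 row1 -> MISS (open row1); precharges=5
Acc 8: bank1 row0 -> MISS (open row0); precharges=6
Acc 9: bank0 row1 -> MISS (open row1); precharges=7
Acc 10: bank0 row3 -> MISS (open row3); precharges=8

Answer: M M M M M M M M M M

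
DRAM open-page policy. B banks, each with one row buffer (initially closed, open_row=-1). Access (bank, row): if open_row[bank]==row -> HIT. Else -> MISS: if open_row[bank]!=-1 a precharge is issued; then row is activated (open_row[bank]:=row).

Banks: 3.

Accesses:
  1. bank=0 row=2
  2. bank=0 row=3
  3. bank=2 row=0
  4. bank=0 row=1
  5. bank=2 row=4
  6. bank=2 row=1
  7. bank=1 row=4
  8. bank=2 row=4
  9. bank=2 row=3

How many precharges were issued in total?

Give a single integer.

Answer: 6

Derivation:
Acc 1: bank0 row2 -> MISS (open row2); precharges=0
Acc 2: bank0 row3 -> MISS (open row3); precharges=1
Acc 3: bank2 row0 -> MISS (open row0); precharges=1
Acc 4: bank0 row1 -> MISS (open row1); precharges=2
Acc 5: bank2 row4 -> MISS (open row4); precharges=3
Acc 6: bank2 row1 -> MISS (open row1); precharges=4
Acc 7: bank1 row4 -> MISS (open row4); precharges=4
Acc 8: bank2 row4 -> MISS (open row4); precharges=5
Acc 9: bank2 row3 -> MISS (open row3); precharges=6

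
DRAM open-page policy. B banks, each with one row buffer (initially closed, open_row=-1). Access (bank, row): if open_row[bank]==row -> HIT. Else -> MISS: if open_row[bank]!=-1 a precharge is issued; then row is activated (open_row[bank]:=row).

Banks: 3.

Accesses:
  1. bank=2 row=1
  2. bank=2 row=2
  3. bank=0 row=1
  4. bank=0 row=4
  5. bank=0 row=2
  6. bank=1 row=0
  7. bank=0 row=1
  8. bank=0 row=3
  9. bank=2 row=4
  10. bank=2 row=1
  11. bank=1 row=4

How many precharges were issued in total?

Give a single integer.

Acc 1: bank2 row1 -> MISS (open row1); precharges=0
Acc 2: bank2 row2 -> MISS (open row2); precharges=1
Acc 3: bank0 row1 -> MISS (open row1); precharges=1
Acc 4: bank0 row4 -> MISS (open row4); precharges=2
Acc 5: bank0 row2 -> MISS (open row2); precharges=3
Acc 6: bank1 row0 -> MISS (open row0); precharges=3
Acc 7: bank0 row1 -> MISS (open row1); precharges=4
Acc 8: bank0 row3 -> MISS (open row3); precharges=5
Acc 9: bank2 row4 -> MISS (open row4); precharges=6
Acc 10: bank2 row1 -> MISS (open row1); precharges=7
Acc 11: bank1 row4 -> MISS (open row4); precharges=8

Answer: 8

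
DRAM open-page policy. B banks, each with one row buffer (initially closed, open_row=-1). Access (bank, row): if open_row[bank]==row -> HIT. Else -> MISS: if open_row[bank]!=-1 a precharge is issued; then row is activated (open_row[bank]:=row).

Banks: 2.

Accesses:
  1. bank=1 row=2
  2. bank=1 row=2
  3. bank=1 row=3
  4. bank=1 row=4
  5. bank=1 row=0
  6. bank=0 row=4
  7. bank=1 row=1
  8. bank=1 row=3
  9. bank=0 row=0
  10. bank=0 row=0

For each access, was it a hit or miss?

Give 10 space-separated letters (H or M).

Answer: M H M M M M M M M H

Derivation:
Acc 1: bank1 row2 -> MISS (open row2); precharges=0
Acc 2: bank1 row2 -> HIT
Acc 3: bank1 row3 -> MISS (open row3); precharges=1
Acc 4: bank1 row4 -> MISS (open row4); precharges=2
Acc 5: bank1 row0 -> MISS (open row0); precharges=3
Acc 6: bank0 row4 -> MISS (open row4); precharges=3
Acc 7: bank1 row1 -> MISS (open row1); precharges=4
Acc 8: bank1 row3 -> MISS (open row3); precharges=5
Acc 9: bank0 row0 -> MISS (open row0); precharges=6
Acc 10: bank0 row0 -> HIT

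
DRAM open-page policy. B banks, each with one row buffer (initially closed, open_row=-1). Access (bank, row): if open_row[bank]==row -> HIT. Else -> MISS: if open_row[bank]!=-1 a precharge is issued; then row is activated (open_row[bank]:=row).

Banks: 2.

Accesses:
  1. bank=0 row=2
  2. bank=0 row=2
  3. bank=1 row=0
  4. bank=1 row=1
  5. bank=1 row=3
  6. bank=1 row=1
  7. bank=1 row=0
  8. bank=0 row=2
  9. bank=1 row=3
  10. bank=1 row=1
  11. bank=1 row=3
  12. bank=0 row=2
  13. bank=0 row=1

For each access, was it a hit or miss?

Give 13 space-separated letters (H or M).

Acc 1: bank0 row2 -> MISS (open row2); precharges=0
Acc 2: bank0 row2 -> HIT
Acc 3: bank1 row0 -> MISS (open row0); precharges=0
Acc 4: bank1 row1 -> MISS (open row1); precharges=1
Acc 5: bank1 row3 -> MISS (open row3); precharges=2
Acc 6: bank1 row1 -> MISS (open row1); precharges=3
Acc 7: bank1 row0 -> MISS (open row0); precharges=4
Acc 8: bank0 row2 -> HIT
Acc 9: bank1 row3 -> MISS (open row3); precharges=5
Acc 10: bank1 row1 -> MISS (open row1); precharges=6
Acc 11: bank1 row3 -> MISS (open row3); precharges=7
Acc 12: bank0 row2 -> HIT
Acc 13: bank0 row1 -> MISS (open row1); precharges=8

Answer: M H M M M M M H M M M H M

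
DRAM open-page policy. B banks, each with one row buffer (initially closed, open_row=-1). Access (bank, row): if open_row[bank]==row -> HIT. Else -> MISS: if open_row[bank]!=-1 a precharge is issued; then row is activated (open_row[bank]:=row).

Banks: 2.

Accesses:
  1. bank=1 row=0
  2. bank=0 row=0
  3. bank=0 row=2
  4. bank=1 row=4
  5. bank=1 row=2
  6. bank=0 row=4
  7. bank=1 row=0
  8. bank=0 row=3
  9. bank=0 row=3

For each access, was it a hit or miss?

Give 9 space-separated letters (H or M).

Acc 1: bank1 row0 -> MISS (open row0); precharges=0
Acc 2: bank0 row0 -> MISS (open row0); precharges=0
Acc 3: bank0 row2 -> MISS (open row2); precharges=1
Acc 4: bank1 row4 -> MISS (open row4); precharges=2
Acc 5: bank1 row2 -> MISS (open row2); precharges=3
Acc 6: bank0 row4 -> MISS (open row4); precharges=4
Acc 7: bank1 row0 -> MISS (open row0); precharges=5
Acc 8: bank0 row3 -> MISS (open row3); precharges=6
Acc 9: bank0 row3 -> HIT

Answer: M M M M M M M M H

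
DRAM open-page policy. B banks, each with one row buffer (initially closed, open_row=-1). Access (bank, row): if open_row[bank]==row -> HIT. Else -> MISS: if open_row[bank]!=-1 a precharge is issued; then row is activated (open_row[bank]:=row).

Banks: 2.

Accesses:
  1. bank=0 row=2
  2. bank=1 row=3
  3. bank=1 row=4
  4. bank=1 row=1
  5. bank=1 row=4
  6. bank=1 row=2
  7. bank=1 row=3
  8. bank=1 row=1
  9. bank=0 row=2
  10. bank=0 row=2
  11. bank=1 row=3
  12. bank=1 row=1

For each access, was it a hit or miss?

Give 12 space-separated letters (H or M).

Answer: M M M M M M M M H H M M

Derivation:
Acc 1: bank0 row2 -> MISS (open row2); precharges=0
Acc 2: bank1 row3 -> MISS (open row3); precharges=0
Acc 3: bank1 row4 -> MISS (open row4); precharges=1
Acc 4: bank1 row1 -> MISS (open row1); precharges=2
Acc 5: bank1 row4 -> MISS (open row4); precharges=3
Acc 6: bank1 row2 -> MISS (open row2); precharges=4
Acc 7: bank1 row3 -> MISS (open row3); precharges=5
Acc 8: bank1 row1 -> MISS (open row1); precharges=6
Acc 9: bank0 row2 -> HIT
Acc 10: bank0 row2 -> HIT
Acc 11: bank1 row3 -> MISS (open row3); precharges=7
Acc 12: bank1 row1 -> MISS (open row1); precharges=8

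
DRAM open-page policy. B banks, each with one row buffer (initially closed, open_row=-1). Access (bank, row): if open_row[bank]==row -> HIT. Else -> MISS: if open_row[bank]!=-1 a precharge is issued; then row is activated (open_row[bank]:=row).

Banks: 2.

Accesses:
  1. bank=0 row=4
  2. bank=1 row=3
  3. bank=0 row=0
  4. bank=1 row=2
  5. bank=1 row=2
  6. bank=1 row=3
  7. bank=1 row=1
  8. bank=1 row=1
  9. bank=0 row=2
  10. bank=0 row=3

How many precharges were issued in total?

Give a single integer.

Answer: 6

Derivation:
Acc 1: bank0 row4 -> MISS (open row4); precharges=0
Acc 2: bank1 row3 -> MISS (open row3); precharges=0
Acc 3: bank0 row0 -> MISS (open row0); precharges=1
Acc 4: bank1 row2 -> MISS (open row2); precharges=2
Acc 5: bank1 row2 -> HIT
Acc 6: bank1 row3 -> MISS (open row3); precharges=3
Acc 7: bank1 row1 -> MISS (open row1); precharges=4
Acc 8: bank1 row1 -> HIT
Acc 9: bank0 row2 -> MISS (open row2); precharges=5
Acc 10: bank0 row3 -> MISS (open row3); precharges=6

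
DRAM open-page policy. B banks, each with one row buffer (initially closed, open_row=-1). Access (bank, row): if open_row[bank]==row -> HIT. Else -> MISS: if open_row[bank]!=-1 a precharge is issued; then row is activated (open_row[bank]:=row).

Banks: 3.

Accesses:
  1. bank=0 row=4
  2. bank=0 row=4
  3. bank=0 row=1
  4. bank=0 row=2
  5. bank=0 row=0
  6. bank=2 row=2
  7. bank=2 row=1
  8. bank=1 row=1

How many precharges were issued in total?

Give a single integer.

Answer: 4

Derivation:
Acc 1: bank0 row4 -> MISS (open row4); precharges=0
Acc 2: bank0 row4 -> HIT
Acc 3: bank0 row1 -> MISS (open row1); precharges=1
Acc 4: bank0 row2 -> MISS (open row2); precharges=2
Acc 5: bank0 row0 -> MISS (open row0); precharges=3
Acc 6: bank2 row2 -> MISS (open row2); precharges=3
Acc 7: bank2 row1 -> MISS (open row1); precharges=4
Acc 8: bank1 row1 -> MISS (open row1); precharges=4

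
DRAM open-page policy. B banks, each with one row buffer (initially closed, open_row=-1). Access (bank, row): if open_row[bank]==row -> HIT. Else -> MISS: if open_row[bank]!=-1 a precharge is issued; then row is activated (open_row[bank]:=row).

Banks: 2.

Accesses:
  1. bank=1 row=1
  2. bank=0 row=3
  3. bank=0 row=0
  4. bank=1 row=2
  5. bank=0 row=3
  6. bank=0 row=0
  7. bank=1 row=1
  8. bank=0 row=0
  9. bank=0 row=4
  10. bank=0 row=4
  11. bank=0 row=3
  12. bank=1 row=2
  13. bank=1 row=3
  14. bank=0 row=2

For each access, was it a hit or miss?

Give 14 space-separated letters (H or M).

Answer: M M M M M M M H M H M M M M

Derivation:
Acc 1: bank1 row1 -> MISS (open row1); precharges=0
Acc 2: bank0 row3 -> MISS (open row3); precharges=0
Acc 3: bank0 row0 -> MISS (open row0); precharges=1
Acc 4: bank1 row2 -> MISS (open row2); precharges=2
Acc 5: bank0 row3 -> MISS (open row3); precharges=3
Acc 6: bank0 row0 -> MISS (open row0); precharges=4
Acc 7: bank1 row1 -> MISS (open row1); precharges=5
Acc 8: bank0 row0 -> HIT
Acc 9: bank0 row4 -> MISS (open row4); precharges=6
Acc 10: bank0 row4 -> HIT
Acc 11: bank0 row3 -> MISS (open row3); precharges=7
Acc 12: bank1 row2 -> MISS (open row2); precharges=8
Acc 13: bank1 row3 -> MISS (open row3); precharges=9
Acc 14: bank0 row2 -> MISS (open row2); precharges=10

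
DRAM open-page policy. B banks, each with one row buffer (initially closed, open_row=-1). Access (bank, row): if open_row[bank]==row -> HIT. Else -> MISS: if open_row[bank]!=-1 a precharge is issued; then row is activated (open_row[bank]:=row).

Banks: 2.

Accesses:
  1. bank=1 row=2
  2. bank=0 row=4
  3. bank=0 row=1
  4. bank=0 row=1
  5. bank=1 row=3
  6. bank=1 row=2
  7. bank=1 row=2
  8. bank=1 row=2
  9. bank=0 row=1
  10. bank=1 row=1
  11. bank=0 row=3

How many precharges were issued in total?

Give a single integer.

Answer: 5

Derivation:
Acc 1: bank1 row2 -> MISS (open row2); precharges=0
Acc 2: bank0 row4 -> MISS (open row4); precharges=0
Acc 3: bank0 row1 -> MISS (open row1); precharges=1
Acc 4: bank0 row1 -> HIT
Acc 5: bank1 row3 -> MISS (open row3); precharges=2
Acc 6: bank1 row2 -> MISS (open row2); precharges=3
Acc 7: bank1 row2 -> HIT
Acc 8: bank1 row2 -> HIT
Acc 9: bank0 row1 -> HIT
Acc 10: bank1 row1 -> MISS (open row1); precharges=4
Acc 11: bank0 row3 -> MISS (open row3); precharges=5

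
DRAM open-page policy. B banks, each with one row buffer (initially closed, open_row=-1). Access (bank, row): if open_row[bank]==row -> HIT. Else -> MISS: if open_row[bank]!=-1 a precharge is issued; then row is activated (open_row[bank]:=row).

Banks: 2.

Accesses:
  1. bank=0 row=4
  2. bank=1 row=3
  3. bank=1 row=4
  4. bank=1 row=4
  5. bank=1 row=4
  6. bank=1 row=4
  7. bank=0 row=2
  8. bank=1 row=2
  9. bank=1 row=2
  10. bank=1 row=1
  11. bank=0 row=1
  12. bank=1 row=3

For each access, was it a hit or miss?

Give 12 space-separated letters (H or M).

Acc 1: bank0 row4 -> MISS (open row4); precharges=0
Acc 2: bank1 row3 -> MISS (open row3); precharges=0
Acc 3: bank1 row4 -> MISS (open row4); precharges=1
Acc 4: bank1 row4 -> HIT
Acc 5: bank1 row4 -> HIT
Acc 6: bank1 row4 -> HIT
Acc 7: bank0 row2 -> MISS (open row2); precharges=2
Acc 8: bank1 row2 -> MISS (open row2); precharges=3
Acc 9: bank1 row2 -> HIT
Acc 10: bank1 row1 -> MISS (open row1); precharges=4
Acc 11: bank0 row1 -> MISS (open row1); precharges=5
Acc 12: bank1 row3 -> MISS (open row3); precharges=6

Answer: M M M H H H M M H M M M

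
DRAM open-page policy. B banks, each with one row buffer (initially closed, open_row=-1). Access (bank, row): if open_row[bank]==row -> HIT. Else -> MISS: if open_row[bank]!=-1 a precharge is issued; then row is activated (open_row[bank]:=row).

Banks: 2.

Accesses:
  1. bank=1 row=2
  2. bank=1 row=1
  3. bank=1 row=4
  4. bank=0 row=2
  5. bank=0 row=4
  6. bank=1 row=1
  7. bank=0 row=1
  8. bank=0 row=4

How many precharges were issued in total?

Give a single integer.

Acc 1: bank1 row2 -> MISS (open row2); precharges=0
Acc 2: bank1 row1 -> MISS (open row1); precharges=1
Acc 3: bank1 row4 -> MISS (open row4); precharges=2
Acc 4: bank0 row2 -> MISS (open row2); precharges=2
Acc 5: bank0 row4 -> MISS (open row4); precharges=3
Acc 6: bank1 row1 -> MISS (open row1); precharges=4
Acc 7: bank0 row1 -> MISS (open row1); precharges=5
Acc 8: bank0 row4 -> MISS (open row4); precharges=6

Answer: 6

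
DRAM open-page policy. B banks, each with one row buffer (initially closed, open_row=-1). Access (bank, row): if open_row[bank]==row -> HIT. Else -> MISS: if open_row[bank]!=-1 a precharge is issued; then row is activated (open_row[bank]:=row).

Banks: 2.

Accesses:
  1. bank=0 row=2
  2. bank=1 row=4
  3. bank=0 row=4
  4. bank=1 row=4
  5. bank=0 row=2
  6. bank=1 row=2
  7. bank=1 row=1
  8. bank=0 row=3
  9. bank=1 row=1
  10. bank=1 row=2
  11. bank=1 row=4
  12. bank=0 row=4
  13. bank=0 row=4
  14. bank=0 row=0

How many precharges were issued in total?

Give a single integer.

Acc 1: bank0 row2 -> MISS (open row2); precharges=0
Acc 2: bank1 row4 -> MISS (open row4); precharges=0
Acc 3: bank0 row4 -> MISS (open row4); precharges=1
Acc 4: bank1 row4 -> HIT
Acc 5: bank0 row2 -> MISS (open row2); precharges=2
Acc 6: bank1 row2 -> MISS (open row2); precharges=3
Acc 7: bank1 row1 -> MISS (open row1); precharges=4
Acc 8: bank0 row3 -> MISS (open row3); precharges=5
Acc 9: bank1 row1 -> HIT
Acc 10: bank1 row2 -> MISS (open row2); precharges=6
Acc 11: bank1 row4 -> MISS (open row4); precharges=7
Acc 12: bank0 row4 -> MISS (open row4); precharges=8
Acc 13: bank0 row4 -> HIT
Acc 14: bank0 row0 -> MISS (open row0); precharges=9

Answer: 9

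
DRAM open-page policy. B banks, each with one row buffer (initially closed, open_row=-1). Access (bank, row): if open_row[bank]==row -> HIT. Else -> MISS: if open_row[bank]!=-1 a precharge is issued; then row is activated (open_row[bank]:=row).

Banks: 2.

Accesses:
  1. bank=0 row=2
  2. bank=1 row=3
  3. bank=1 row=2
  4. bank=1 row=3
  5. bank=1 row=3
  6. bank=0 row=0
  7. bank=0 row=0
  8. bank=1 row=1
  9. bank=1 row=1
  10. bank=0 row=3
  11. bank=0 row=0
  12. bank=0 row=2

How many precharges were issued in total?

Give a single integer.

Answer: 7

Derivation:
Acc 1: bank0 row2 -> MISS (open row2); precharges=0
Acc 2: bank1 row3 -> MISS (open row3); precharges=0
Acc 3: bank1 row2 -> MISS (open row2); precharges=1
Acc 4: bank1 row3 -> MISS (open row3); precharges=2
Acc 5: bank1 row3 -> HIT
Acc 6: bank0 row0 -> MISS (open row0); precharges=3
Acc 7: bank0 row0 -> HIT
Acc 8: bank1 row1 -> MISS (open row1); precharges=4
Acc 9: bank1 row1 -> HIT
Acc 10: bank0 row3 -> MISS (open row3); precharges=5
Acc 11: bank0 row0 -> MISS (open row0); precharges=6
Acc 12: bank0 row2 -> MISS (open row2); precharges=7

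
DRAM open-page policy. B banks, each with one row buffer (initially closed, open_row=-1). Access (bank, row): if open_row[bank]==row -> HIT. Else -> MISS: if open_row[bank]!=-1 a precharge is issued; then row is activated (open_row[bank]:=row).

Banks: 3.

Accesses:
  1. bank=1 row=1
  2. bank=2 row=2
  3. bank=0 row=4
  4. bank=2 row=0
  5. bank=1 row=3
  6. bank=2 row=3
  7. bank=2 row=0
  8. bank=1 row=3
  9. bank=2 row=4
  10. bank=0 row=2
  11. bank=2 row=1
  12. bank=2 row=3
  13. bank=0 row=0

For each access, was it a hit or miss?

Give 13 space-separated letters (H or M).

Answer: M M M M M M M H M M M M M

Derivation:
Acc 1: bank1 row1 -> MISS (open row1); precharges=0
Acc 2: bank2 row2 -> MISS (open row2); precharges=0
Acc 3: bank0 row4 -> MISS (open row4); precharges=0
Acc 4: bank2 row0 -> MISS (open row0); precharges=1
Acc 5: bank1 row3 -> MISS (open row3); precharges=2
Acc 6: bank2 row3 -> MISS (open row3); precharges=3
Acc 7: bank2 row0 -> MISS (open row0); precharges=4
Acc 8: bank1 row3 -> HIT
Acc 9: bank2 row4 -> MISS (open row4); precharges=5
Acc 10: bank0 row2 -> MISS (open row2); precharges=6
Acc 11: bank2 row1 -> MISS (open row1); precharges=7
Acc 12: bank2 row3 -> MISS (open row3); precharges=8
Acc 13: bank0 row0 -> MISS (open row0); precharges=9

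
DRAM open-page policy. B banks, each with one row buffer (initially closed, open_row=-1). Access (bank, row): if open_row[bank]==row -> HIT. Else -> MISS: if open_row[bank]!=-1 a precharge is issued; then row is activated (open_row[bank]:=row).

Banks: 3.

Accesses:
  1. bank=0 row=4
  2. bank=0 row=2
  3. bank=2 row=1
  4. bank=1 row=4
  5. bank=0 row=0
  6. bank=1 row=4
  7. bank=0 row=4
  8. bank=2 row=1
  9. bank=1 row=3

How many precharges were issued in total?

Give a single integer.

Answer: 4

Derivation:
Acc 1: bank0 row4 -> MISS (open row4); precharges=0
Acc 2: bank0 row2 -> MISS (open row2); precharges=1
Acc 3: bank2 row1 -> MISS (open row1); precharges=1
Acc 4: bank1 row4 -> MISS (open row4); precharges=1
Acc 5: bank0 row0 -> MISS (open row0); precharges=2
Acc 6: bank1 row4 -> HIT
Acc 7: bank0 row4 -> MISS (open row4); precharges=3
Acc 8: bank2 row1 -> HIT
Acc 9: bank1 row3 -> MISS (open row3); precharges=4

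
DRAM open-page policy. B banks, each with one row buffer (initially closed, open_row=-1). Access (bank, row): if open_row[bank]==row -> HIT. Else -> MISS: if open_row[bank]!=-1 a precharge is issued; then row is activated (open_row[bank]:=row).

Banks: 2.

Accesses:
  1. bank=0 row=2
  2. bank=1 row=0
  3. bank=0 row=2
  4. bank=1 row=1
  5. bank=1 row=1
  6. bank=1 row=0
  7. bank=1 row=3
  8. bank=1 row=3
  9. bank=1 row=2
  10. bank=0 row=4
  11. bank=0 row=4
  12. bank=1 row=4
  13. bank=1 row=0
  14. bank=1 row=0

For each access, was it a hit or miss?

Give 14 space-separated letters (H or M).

Answer: M M H M H M M H M M H M M H

Derivation:
Acc 1: bank0 row2 -> MISS (open row2); precharges=0
Acc 2: bank1 row0 -> MISS (open row0); precharges=0
Acc 3: bank0 row2 -> HIT
Acc 4: bank1 row1 -> MISS (open row1); precharges=1
Acc 5: bank1 row1 -> HIT
Acc 6: bank1 row0 -> MISS (open row0); precharges=2
Acc 7: bank1 row3 -> MISS (open row3); precharges=3
Acc 8: bank1 row3 -> HIT
Acc 9: bank1 row2 -> MISS (open row2); precharges=4
Acc 10: bank0 row4 -> MISS (open row4); precharges=5
Acc 11: bank0 row4 -> HIT
Acc 12: bank1 row4 -> MISS (open row4); precharges=6
Acc 13: bank1 row0 -> MISS (open row0); precharges=7
Acc 14: bank1 row0 -> HIT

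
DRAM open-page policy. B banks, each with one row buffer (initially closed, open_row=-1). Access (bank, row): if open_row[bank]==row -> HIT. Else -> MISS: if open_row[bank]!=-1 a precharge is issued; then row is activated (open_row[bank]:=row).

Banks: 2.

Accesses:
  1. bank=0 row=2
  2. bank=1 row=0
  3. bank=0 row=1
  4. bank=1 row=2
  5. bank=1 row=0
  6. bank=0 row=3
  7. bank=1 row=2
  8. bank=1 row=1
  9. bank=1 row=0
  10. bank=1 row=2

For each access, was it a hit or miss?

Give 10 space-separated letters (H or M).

Answer: M M M M M M M M M M

Derivation:
Acc 1: bank0 row2 -> MISS (open row2); precharges=0
Acc 2: bank1 row0 -> MISS (open row0); precharges=0
Acc 3: bank0 row1 -> MISS (open row1); precharges=1
Acc 4: bank1 row2 -> MISS (open row2); precharges=2
Acc 5: bank1 row0 -> MISS (open row0); precharges=3
Acc 6: bank0 row3 -> MISS (open row3); precharges=4
Acc 7: bank1 row2 -> MISS (open row2); precharges=5
Acc 8: bank1 row1 -> MISS (open row1); precharges=6
Acc 9: bank1 row0 -> MISS (open row0); precharges=7
Acc 10: bank1 row2 -> MISS (open row2); precharges=8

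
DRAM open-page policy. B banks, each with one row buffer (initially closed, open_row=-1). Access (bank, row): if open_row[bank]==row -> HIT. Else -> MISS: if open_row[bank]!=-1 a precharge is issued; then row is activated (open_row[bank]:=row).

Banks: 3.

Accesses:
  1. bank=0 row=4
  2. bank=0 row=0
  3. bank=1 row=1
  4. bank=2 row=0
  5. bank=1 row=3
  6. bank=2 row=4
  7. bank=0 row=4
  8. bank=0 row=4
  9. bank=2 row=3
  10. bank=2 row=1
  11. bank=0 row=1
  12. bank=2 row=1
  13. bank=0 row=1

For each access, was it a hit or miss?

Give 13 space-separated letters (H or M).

Acc 1: bank0 row4 -> MISS (open row4); precharges=0
Acc 2: bank0 row0 -> MISS (open row0); precharges=1
Acc 3: bank1 row1 -> MISS (open row1); precharges=1
Acc 4: bank2 row0 -> MISS (open row0); precharges=1
Acc 5: bank1 row3 -> MISS (open row3); precharges=2
Acc 6: bank2 row4 -> MISS (open row4); precharges=3
Acc 7: bank0 row4 -> MISS (open row4); precharges=4
Acc 8: bank0 row4 -> HIT
Acc 9: bank2 row3 -> MISS (open row3); precharges=5
Acc 10: bank2 row1 -> MISS (open row1); precharges=6
Acc 11: bank0 row1 -> MISS (open row1); precharges=7
Acc 12: bank2 row1 -> HIT
Acc 13: bank0 row1 -> HIT

Answer: M M M M M M M H M M M H H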